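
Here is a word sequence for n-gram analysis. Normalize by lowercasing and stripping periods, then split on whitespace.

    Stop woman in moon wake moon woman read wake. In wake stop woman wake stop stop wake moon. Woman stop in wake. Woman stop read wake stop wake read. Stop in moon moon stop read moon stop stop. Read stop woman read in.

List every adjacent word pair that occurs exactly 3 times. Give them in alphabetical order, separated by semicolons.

Bigram counts meeting the condition (exactly 3 times):
  stop read: 3
  stop woman: 3
  wake stop: 3

stop read; stop woman; wake stop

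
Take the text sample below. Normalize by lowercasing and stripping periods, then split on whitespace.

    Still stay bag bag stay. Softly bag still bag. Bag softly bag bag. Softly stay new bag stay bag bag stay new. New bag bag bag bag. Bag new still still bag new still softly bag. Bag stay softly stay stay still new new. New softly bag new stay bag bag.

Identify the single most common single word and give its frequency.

"bag", 21 times

Unigram frequencies (highest first):
  bag: 21
  stay: 9
  new: 9
  still: 6
  softly: 6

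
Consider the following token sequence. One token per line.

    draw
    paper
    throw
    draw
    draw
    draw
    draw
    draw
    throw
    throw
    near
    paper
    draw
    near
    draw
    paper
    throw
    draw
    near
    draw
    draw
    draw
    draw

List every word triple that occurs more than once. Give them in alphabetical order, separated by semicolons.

Trigram counts meeting the condition (more than once):
  draw draw draw: 5
  draw near draw: 2
  draw paper throw: 2
  paper throw draw: 2

draw draw draw; draw near draw; draw paper throw; paper throw draw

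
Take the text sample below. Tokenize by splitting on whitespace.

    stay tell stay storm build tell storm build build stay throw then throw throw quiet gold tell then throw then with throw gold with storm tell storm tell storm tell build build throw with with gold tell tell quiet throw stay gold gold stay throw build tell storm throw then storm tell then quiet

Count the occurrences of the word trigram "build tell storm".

Scanning the 52 overlapping trigram windows for "build tell storm":
  position 5–7: build tell storm
  position 46–48: build tell storm

2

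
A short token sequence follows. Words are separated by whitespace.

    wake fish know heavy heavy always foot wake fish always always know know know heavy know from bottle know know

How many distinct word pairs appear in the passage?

20 tokens → 19 bigram windows in total.
Repeated bigrams (each contributes count−1 duplicates):
  know know: 3
  know heavy: 2
  wake fish: 2
4 duplicate windows → 19 − 4 = 15 distinct.

15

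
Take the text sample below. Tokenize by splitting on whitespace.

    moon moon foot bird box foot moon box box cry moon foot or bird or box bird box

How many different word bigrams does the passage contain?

18 tokens → 17 bigram windows in total.
Repeated bigrams (each contributes count−1 duplicates):
  bird box: 2
  moon foot: 2
2 duplicate windows → 17 − 2 = 15 distinct.

15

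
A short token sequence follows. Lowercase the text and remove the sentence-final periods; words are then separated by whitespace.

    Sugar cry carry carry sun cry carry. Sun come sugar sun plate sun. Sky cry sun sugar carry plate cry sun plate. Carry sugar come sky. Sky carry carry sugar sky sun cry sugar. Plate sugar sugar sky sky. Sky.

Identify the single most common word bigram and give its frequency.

Bigram frequencies (highest first):
  sky sky: 3
  cry carry: 2
  carry carry: 2
  carry sun: 2
  sun cry: 2
  sun plate: 2
  … (23 more, each ≤ 2)

"sky sky", 3 times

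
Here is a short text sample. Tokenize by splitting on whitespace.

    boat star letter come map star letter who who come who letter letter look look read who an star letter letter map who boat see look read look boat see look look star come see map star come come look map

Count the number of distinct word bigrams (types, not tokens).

41 tokens → 40 bigram windows in total.
Repeated bigrams (each contributes count−1 duplicates):
  star letter: 3
  boat see: 2
  letter letter: 2
  look look: 2
  look read: 2
  map star: 2
  see look: 2
  star come: 2
9 duplicate windows → 40 − 9 = 31 distinct.

31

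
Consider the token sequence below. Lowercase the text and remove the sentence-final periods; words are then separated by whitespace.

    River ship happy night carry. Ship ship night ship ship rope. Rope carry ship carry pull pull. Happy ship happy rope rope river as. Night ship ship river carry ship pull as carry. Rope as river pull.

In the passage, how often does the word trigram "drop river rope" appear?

Scanning the 35 overlapping trigram windows for "drop river rope":
  (none found)

0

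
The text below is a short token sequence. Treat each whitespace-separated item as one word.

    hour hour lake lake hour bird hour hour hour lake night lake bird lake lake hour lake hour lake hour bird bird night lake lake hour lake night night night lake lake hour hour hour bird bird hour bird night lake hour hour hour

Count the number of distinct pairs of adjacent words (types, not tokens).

44 tokens → 43 bigram windows in total.
Repeated bigrams (each contributes count−1 duplicates):
  hour hour: 7
  lake hour: 7
  hour lake: 5
  hour bird: 4
  lake lake: 4
  night lake: 4
  bird bird: 2
  bird hour: 2
  … (3 more repeated)
30 duplicate windows → 43 − 30 = 13 distinct.

13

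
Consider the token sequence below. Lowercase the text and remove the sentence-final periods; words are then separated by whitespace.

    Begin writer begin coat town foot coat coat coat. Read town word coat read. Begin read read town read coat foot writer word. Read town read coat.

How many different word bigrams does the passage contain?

27 tokens → 26 bigram windows in total.
Repeated bigrams (each contributes count−1 duplicates):
  read town: 3
  coat coat: 2
  coat read: 2
  read coat: 2
  town read: 2
6 duplicate windows → 26 − 6 = 20 distinct.

20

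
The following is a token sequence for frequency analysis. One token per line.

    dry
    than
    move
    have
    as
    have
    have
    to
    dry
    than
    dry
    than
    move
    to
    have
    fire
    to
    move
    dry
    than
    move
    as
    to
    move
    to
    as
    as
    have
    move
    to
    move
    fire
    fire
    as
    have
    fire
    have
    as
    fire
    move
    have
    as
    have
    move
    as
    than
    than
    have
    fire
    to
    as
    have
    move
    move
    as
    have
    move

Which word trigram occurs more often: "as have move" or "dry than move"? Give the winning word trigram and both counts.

"as have move": 4 occurrences
"dry than move": 3 occurrences

"as have move" (4 vs 3)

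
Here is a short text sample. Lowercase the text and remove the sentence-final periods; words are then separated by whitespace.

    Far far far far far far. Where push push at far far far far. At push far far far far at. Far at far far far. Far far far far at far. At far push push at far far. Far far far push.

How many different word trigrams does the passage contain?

16

43 tokens → 41 trigram windows in total.
Repeated trigrams (each contributes count−1 duplicates):
  far far far: 16
  far at far: 4
  at far far: 3
  far far at: 3
  at far at: 2
  push at far: 2
  push push at: 2
25 duplicate windows → 41 − 25 = 16 distinct.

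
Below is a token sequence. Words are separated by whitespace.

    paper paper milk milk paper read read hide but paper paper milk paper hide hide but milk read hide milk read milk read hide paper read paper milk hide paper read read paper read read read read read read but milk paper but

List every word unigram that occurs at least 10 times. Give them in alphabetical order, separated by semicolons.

Unigram counts meeting the condition (at least 10 times):
  paper: 11
  read: 14

paper; read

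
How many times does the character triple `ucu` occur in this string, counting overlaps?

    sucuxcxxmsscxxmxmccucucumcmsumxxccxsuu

Sliding a length-3 window over the 38 characters (36 positions):
  position 2–4: ucu
  position 20–22: ucu
  position 22–24: ucu

3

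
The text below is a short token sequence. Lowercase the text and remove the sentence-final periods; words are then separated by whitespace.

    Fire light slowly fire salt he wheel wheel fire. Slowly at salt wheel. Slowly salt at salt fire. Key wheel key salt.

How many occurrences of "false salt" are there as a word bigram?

0

Scanning the 21 overlapping bigram windows for "false salt":
  (none found)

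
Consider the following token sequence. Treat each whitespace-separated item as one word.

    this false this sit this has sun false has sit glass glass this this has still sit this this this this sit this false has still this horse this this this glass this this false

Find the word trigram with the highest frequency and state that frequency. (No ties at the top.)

"this this this", 3 times

Trigram frequencies (highest first):
  this this this: 3
  this sit this: 2
  glass this this: 2
  this false this: 1
  false this sit: 1
  sit this has: 1
  … (23 more, each ≤ 1)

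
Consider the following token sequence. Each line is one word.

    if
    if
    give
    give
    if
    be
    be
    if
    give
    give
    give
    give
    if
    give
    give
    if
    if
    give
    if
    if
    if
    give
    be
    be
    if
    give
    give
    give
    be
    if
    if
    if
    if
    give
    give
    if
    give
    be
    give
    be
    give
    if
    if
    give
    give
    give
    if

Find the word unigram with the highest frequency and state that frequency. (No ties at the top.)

"give", 21 times

Unigram frequencies (highest first):
  give: 21
  if: 19
  be: 7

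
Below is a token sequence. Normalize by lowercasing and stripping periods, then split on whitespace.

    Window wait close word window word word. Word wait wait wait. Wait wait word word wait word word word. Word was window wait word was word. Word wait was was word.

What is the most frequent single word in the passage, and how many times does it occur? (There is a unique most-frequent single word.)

Unigram frequencies (highest first):
  word: 14
  wait: 9
  was: 4
  window: 3
  close: 1

"word", 14 times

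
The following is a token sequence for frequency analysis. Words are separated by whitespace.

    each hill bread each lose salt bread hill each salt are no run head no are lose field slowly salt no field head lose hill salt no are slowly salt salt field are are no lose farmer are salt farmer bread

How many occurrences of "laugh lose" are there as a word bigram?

0

Scanning the 40 overlapping bigram windows for "laugh lose":
  (none found)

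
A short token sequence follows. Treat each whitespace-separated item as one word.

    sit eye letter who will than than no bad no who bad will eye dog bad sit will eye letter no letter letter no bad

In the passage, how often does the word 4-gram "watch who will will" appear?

Scanning the 22 overlapping 4-gram windows for "watch who will will":
  (none found)

0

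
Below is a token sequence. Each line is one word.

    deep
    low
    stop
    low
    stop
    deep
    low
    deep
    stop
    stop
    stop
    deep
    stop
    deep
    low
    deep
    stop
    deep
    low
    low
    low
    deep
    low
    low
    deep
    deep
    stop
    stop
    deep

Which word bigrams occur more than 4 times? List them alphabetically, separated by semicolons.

deep low; stop deep

Bigram counts meeting the condition (more than 4 times):
  deep low: 5
  stop deep: 5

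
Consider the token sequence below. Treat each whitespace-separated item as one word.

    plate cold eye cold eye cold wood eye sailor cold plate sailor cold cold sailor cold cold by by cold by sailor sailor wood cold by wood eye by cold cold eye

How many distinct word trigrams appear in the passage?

32 tokens → 30 trigram windows in total.
Repeated trigrams (each contributes count−1 duplicates):
  cold eye cold: 2
  sailor cold cold: 2
2 duplicate windows → 30 − 2 = 28 distinct.

28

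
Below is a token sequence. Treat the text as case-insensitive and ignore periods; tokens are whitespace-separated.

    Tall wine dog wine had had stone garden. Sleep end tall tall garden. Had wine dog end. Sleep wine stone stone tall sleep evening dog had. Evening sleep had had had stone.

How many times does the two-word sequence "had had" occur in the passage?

Scanning the 31 overlapping bigram windows for "had had":
  position 5–6: had had
  position 29–30: had had
  position 30–31: had had

3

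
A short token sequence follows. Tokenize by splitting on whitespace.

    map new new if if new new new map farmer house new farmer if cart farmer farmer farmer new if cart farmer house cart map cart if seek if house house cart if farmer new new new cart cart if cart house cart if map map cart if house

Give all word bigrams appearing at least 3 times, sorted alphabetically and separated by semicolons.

cart if; house cart; if cart; new new

Bigram counts meeting the condition (at least 3 times):
  cart if: 5
  house cart: 3
  if cart: 3
  new new: 5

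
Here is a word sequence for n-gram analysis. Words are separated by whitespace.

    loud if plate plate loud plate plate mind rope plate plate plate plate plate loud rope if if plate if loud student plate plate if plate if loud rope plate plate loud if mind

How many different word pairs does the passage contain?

16

34 tokens → 33 bigram windows in total.
Repeated bigrams (each contributes count−1 duplicates):
  plate plate: 8
  if plate: 3
  plate if: 3
  plate loud: 3
  if loud: 2
  loud if: 2
  loud rope: 2
  rope plate: 2
17 duplicate windows → 33 − 17 = 16 distinct.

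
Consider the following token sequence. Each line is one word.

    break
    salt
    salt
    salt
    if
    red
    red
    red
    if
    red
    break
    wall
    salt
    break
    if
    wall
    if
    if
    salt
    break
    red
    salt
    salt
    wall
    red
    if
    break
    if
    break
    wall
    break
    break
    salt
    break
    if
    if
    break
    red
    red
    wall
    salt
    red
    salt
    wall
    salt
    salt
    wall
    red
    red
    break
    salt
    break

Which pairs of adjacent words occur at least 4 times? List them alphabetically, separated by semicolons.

Bigram counts meeting the condition (at least 4 times):
  red red: 4
  salt break: 4
  salt salt: 4

red red; salt break; salt salt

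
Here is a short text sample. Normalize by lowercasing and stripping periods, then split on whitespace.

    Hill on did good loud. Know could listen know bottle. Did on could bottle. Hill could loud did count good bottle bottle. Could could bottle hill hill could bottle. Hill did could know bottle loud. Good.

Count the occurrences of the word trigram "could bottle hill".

3

Scanning the 34 overlapping trigram windows for "could bottle hill":
  position 13–15: could bottle hill
  position 24–26: could bottle hill
  position 28–30: could bottle hill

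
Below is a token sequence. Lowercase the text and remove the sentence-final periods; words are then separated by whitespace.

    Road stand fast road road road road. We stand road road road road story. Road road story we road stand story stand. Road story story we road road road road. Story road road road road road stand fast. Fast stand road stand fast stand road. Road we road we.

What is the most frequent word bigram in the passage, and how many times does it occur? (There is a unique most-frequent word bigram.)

"road road", 15 times

Bigram frequencies (highest first):
  road road: 15
  road stand: 4
  stand road: 4
  road story: 4
  stand fast: 3
  road we: 3
  … (10 more, each ≤ 3)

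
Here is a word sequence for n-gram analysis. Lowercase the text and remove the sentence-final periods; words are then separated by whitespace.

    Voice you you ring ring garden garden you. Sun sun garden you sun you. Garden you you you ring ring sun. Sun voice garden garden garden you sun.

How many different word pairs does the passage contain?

15

28 tokens → 27 bigram windows in total.
Repeated bigrams (each contributes count−1 duplicates):
  garden you: 4
  garden garden: 3
  you sun: 3
  you you: 3
  ring ring: 2
  sun sun: 2
  you ring: 2
12 duplicate windows → 27 − 12 = 15 distinct.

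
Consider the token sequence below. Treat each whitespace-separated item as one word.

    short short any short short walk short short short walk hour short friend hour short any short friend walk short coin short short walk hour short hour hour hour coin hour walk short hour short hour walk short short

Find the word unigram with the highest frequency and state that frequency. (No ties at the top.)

Unigram frequencies (highest first):
  short: 18
  hour: 9
  walk: 6
  any: 2
  friend: 2
  coin: 2

"short", 18 times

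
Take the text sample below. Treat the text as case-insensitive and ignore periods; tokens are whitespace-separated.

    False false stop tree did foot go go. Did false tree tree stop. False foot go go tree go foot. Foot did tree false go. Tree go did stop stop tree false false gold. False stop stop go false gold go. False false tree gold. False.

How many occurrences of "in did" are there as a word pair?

0

Scanning the 45 overlapping bigram windows for "in did":
  (none found)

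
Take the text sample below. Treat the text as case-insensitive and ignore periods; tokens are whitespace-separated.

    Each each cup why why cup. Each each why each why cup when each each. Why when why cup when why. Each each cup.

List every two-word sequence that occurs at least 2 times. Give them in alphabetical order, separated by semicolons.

Bigram counts meeting the condition (at least 2 times):
  cup when: 2
  each cup: 2
  each each: 4
  each why: 3
  when why: 2
  why cup: 3
  why each: 2

cup when; each cup; each each; each why; when why; why cup; why each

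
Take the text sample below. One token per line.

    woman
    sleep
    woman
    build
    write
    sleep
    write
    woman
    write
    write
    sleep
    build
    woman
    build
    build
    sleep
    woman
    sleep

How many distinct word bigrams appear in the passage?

18 tokens → 17 bigram windows in total.
Repeated bigrams (each contributes count−1 duplicates):
  sleep woman: 2
  woman build: 2
  woman sleep: 2
  write sleep: 2
4 duplicate windows → 17 − 4 = 13 distinct.

13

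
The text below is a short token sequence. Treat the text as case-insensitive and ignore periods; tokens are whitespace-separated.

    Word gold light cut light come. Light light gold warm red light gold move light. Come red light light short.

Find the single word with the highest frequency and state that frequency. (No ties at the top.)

Unigram frequencies (highest first):
  light: 8
  gold: 3
  come: 2
  red: 2
  word: 1
  cut: 1
  … (3 more, each ≤ 1)

"light", 8 times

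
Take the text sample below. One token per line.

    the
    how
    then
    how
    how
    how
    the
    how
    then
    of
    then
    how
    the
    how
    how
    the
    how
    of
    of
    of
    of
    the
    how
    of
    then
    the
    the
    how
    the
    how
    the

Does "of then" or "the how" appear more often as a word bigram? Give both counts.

"the how" (7 vs 2)

"of then": 2 occurrences
"the how": 7 occurrences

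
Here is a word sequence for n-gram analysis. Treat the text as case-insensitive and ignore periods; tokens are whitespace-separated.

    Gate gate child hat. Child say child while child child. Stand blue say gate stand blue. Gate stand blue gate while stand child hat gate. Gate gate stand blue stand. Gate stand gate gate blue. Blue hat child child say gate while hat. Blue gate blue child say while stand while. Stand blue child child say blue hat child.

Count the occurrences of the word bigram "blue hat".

2

Scanning the 58 overlapping bigram windows for "blue hat":
  position 36–37: blue hat
  position 57–58: blue hat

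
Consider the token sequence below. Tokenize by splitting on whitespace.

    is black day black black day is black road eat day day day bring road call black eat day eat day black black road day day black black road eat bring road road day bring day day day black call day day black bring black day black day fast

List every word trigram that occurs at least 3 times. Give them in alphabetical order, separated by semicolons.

day black black; day day black

Trigram counts meeting the condition (at least 3 times):
  day black black: 3
  day day black: 3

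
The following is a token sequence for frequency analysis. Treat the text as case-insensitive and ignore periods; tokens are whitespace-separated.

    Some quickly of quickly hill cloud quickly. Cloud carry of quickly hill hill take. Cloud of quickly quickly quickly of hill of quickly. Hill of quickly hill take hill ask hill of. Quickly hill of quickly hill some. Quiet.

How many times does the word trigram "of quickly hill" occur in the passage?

6

Scanning the 37 overlapping trigram windows for "of quickly hill":
  position 3–5: of quickly hill
  position 10–12: of quickly hill
  position 22–24: of quickly hill
  position 25–27: of quickly hill
  position 32–34: of quickly hill
  position 35–37: of quickly hill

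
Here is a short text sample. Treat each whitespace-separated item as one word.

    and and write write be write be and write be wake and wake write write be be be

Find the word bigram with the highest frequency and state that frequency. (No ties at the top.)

Bigram frequencies (highest first):
  write be: 4
  and write: 2
  write write: 2
  be be: 2
  and and: 1
  be write: 1
  … (5 more, each ≤ 1)

"write be", 4 times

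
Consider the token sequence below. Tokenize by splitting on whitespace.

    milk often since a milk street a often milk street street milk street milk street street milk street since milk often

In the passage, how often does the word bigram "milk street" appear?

5

Scanning the 20 overlapping bigram windows for "milk street":
  position 5–6: milk street
  position 9–10: milk street
  position 12–13: milk street
  position 14–15: milk street
  position 17–18: milk street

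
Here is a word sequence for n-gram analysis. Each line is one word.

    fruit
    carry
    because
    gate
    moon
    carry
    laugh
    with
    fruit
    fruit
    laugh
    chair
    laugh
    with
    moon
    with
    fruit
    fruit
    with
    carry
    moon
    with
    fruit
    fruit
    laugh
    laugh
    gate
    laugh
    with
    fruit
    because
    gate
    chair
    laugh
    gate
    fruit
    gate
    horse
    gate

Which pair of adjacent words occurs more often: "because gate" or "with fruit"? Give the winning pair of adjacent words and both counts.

"because gate": 2 occurrences
"with fruit": 4 occurrences

"with fruit" (4 vs 2)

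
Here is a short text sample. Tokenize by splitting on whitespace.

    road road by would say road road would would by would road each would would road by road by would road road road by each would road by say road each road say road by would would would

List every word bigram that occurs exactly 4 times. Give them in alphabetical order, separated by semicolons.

Bigram counts meeting the condition (exactly 4 times):
  by would: 4
  road road: 4
  would road: 4
  would would: 4

by would; road road; would road; would would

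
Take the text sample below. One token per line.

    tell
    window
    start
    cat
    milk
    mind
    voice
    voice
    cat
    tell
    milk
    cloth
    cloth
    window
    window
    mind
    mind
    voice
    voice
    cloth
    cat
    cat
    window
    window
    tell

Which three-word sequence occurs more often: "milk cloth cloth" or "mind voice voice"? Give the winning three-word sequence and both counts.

"mind voice voice" (2 vs 1)

"milk cloth cloth": 1 occurrence
"mind voice voice": 2 occurrences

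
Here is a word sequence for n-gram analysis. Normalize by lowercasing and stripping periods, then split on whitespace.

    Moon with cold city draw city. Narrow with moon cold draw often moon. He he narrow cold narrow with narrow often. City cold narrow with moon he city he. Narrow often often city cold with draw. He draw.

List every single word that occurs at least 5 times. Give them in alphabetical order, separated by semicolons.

Unigram counts meeting the condition (at least 5 times):
  city: 5
  cold: 5
  he: 5
  narrow: 6
  with: 5

city; cold; he; narrow; with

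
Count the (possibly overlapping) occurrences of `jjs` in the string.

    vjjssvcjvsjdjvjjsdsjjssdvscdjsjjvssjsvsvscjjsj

4

Sliding a length-3 window over the 46 characters (44 positions):
  position 2–4: jjs
  position 15–17: jjs
  position 20–22: jjs
  position 43–45: jjs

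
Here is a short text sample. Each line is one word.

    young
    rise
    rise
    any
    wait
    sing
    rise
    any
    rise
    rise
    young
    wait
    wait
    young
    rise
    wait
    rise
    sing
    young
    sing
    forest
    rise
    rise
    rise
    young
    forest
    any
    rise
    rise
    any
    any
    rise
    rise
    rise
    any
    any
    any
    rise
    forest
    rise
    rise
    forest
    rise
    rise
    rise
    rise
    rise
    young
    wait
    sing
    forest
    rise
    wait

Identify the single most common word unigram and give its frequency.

"rise", 24 times

Unigram frequencies (highest first):
  rise: 24
  any: 8
  young: 6
  wait: 6
  forest: 5
  sing: 4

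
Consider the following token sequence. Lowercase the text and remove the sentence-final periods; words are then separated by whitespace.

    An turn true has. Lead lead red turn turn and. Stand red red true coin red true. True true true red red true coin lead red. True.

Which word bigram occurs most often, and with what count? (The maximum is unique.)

"red true", 4 times

Bigram frequencies (highest first):
  red true: 4
  true true: 3
  lead red: 2
  red red: 2
  true coin: 2
  an turn: 1
  … (12 more, each ≤ 1)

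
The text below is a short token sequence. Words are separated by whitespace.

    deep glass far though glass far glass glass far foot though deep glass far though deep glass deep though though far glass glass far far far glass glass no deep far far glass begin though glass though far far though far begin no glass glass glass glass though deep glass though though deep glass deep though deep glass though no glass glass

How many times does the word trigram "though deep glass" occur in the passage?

5

Scanning the 60 overlapping trigram windows for "though deep glass":
  position 11–13: though deep glass
  position 15–17: though deep glass
  position 48–50: though deep glass
  position 52–54: though deep glass
  position 56–58: though deep glass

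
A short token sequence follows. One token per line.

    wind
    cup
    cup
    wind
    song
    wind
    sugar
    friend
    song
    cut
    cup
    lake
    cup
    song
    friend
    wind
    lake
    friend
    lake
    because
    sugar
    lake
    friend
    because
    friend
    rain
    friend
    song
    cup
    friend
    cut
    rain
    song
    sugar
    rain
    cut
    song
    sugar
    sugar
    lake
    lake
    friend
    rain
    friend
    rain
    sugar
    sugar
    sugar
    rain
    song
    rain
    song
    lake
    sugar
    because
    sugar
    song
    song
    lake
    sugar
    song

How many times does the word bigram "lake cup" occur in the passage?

1

Scanning the 60 overlapping bigram windows for "lake cup":
  position 12–13: lake cup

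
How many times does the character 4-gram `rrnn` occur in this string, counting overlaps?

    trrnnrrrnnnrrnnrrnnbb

4

Sliding a length-4 window over the 21 characters (18 positions):
  position 2–5: rrnn
  position 7–10: rrnn
  position 12–15: rrnn
  position 16–19: rrnn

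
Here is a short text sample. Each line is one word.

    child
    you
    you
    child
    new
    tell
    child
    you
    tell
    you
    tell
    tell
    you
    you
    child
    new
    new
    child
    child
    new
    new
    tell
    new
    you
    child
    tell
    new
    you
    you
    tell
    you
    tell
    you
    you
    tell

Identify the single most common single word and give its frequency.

"you", 12 times

Unigram frequencies (highest first):
  you: 12
  tell: 9
  child: 7
  new: 7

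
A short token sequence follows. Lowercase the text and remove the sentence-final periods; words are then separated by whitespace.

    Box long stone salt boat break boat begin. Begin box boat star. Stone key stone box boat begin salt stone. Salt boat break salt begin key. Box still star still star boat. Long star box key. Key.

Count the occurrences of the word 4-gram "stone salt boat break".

2

Scanning the 34 overlapping 4-gram windows for "stone salt boat break":
  position 3–6: stone salt boat break
  position 20–23: stone salt boat break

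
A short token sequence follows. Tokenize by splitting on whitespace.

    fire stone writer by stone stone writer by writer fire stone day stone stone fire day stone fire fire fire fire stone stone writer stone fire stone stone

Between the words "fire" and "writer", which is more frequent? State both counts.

"fire" (8 vs 4)

"fire": 8 occurrences
"writer": 4 occurrences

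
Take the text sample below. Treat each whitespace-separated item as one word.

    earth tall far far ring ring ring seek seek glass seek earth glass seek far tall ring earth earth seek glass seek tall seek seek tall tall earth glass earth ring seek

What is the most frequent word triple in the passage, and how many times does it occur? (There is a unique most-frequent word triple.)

Trigram frequencies (highest first):
  seek glass seek: 2
  earth tall far: 1
  tall far far: 1
  far far ring: 1
  far ring ring: 1
  ring ring ring: 1
  … (23 more, each ≤ 1)

"seek glass seek", 2 times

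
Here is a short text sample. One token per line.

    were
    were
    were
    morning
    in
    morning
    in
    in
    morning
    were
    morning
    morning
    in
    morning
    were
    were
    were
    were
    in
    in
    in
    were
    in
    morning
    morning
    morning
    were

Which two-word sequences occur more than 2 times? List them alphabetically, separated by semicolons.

Bigram counts meeting the condition (more than 2 times):
  in in: 3
  in morning: 4
  morning in: 3
  morning morning: 3
  morning were: 3
  were were: 5

in in; in morning; morning in; morning morning; morning were; were were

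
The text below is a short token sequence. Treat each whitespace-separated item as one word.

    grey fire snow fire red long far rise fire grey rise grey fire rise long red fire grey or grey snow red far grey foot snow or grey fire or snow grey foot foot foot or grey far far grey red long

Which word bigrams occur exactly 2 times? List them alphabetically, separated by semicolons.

far grey; fire grey; foot foot; grey foot; red long

Bigram counts meeting the condition (exactly 2 times):
  far grey: 2
  fire grey: 2
  foot foot: 2
  grey foot: 2
  red long: 2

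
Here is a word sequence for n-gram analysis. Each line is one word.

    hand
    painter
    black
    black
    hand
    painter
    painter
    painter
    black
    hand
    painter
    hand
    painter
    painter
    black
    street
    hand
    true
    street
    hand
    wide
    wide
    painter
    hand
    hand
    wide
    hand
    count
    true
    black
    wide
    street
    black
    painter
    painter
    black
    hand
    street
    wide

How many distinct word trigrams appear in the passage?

32

39 tokens → 37 trigram windows in total.
Repeated trigrams (each contributes count−1 duplicates):
  painter painter black: 3
  black hand painter: 2
  hand painter painter: 2
  painter black hand: 2
5 duplicate windows → 37 − 5 = 32 distinct.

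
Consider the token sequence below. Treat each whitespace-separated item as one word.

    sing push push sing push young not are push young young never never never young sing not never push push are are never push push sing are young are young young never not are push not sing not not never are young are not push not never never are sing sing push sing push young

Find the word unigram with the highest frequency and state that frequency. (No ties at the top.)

"push", 12 times

Unigram frequencies (highest first):
  push: 12
  young: 9
  are: 9
  never: 9
  sing: 8
  not: 8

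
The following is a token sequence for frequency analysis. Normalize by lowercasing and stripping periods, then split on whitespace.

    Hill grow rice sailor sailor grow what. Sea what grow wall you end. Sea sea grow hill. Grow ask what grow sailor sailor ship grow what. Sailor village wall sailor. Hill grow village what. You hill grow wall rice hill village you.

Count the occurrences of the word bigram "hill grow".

Scanning the 41 overlapping bigram windows for "hill grow":
  position 1–2: hill grow
  position 17–18: hill grow
  position 31–32: hill grow
  position 36–37: hill grow

4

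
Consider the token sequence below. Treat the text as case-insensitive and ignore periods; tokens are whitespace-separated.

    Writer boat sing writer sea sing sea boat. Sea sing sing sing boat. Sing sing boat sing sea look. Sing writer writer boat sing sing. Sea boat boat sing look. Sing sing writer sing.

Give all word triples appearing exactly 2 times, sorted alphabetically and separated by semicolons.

boat sing sing; sing boat sing; sing sea boat; sing sing boat; writer boat sing

Trigram counts meeting the condition (exactly 2 times):
  boat sing sing: 2
  sing boat sing: 2
  sing sea boat: 2
  sing sing boat: 2
  writer boat sing: 2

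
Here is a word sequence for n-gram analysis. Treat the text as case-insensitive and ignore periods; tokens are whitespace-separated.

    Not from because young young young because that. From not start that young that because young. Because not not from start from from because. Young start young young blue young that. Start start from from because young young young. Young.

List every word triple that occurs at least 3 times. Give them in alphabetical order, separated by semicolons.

Trigram counts meeting the condition (at least 3 times):
  from because young: 3
  young young young: 3

from because young; young young young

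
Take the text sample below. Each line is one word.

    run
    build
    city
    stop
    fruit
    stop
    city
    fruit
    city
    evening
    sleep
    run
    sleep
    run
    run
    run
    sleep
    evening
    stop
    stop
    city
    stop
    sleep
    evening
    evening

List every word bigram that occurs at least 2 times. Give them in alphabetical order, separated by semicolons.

Bigram counts meeting the condition (at least 2 times):
  city stop: 2
  run run: 2
  run sleep: 2
  sleep evening: 2
  sleep run: 2
  stop city: 2

city stop; run run; run sleep; sleep evening; sleep run; stop city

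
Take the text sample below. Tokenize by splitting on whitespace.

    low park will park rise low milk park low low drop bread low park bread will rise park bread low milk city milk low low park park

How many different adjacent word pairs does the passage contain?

20

27 tokens → 26 bigram windows in total.
Repeated bigrams (each contributes count−1 duplicates):
  low park: 3
  bread low: 2
  low low: 2
  low milk: 2
  park bread: 2
6 duplicate windows → 26 − 6 = 20 distinct.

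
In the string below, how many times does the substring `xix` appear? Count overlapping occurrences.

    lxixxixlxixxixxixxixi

6

Sliding a length-3 window over the 21 characters (19 positions):
  position 2–4: xix
  position 5–7: xix
  position 9–11: xix
  position 12–14: xix
  position 15–17: xix
  position 18–20: xix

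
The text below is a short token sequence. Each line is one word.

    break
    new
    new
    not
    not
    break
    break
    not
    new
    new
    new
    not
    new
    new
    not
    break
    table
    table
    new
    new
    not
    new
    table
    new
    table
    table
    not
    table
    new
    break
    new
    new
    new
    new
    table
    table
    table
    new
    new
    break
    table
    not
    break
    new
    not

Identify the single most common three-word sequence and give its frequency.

Trigram frequencies (highest first):
  new new not: 4
  new new new: 3
  break new new: 2
  not new new: 2
  new not new: 2
  table table new: 2
  … (26 more, each ≤ 2)

"new new not", 4 times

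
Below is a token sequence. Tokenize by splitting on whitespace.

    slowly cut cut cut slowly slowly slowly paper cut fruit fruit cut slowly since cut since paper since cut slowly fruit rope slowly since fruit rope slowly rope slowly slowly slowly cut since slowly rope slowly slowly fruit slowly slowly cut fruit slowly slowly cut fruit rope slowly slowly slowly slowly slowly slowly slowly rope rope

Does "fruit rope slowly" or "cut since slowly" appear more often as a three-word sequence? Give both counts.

"fruit rope slowly": 3 occurrences
"cut since slowly": 1 occurrence

"fruit rope slowly" (3 vs 1)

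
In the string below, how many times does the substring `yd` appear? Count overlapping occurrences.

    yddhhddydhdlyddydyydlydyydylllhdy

7

Sliding a length-2 window over the 33 characters (32 positions):
  position 1–2: yd
  position 8–9: yd
  position 13–14: yd
  position 16–17: yd
  position 19–20: yd
  position 22–23: yd
  position 25–26: yd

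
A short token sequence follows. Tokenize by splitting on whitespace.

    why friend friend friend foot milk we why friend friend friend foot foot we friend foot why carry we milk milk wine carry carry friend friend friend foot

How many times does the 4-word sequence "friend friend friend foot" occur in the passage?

3

Scanning the 25 overlapping 4-gram windows for "friend friend friend foot":
  position 2–5: friend friend friend foot
  position 9–12: friend friend friend foot
  position 25–28: friend friend friend foot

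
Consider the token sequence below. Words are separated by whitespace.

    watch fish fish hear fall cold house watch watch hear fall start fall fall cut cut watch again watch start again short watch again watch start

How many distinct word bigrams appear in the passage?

21

26 tokens → 25 bigram windows in total.
Repeated bigrams (each contributes count−1 duplicates):
  again watch: 2
  hear fall: 2
  watch again: 2
  watch start: 2
4 duplicate windows → 25 − 4 = 21 distinct.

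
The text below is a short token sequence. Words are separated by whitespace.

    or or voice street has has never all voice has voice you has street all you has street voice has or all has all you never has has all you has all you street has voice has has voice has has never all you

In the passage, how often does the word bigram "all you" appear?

Scanning the 43 overlapping bigram windows for "all you":
  position 15–16: all you
  position 24–25: all you
  position 29–30: all you
  position 32–33: all you
  position 43–44: all you

5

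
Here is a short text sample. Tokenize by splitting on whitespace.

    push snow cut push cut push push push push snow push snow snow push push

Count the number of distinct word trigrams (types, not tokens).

15 tokens → 13 trigram windows in total.
Repeated trigrams (each contributes count−1 duplicates):
  push push push: 2
1 duplicate windows → 13 − 1 = 12 distinct.

12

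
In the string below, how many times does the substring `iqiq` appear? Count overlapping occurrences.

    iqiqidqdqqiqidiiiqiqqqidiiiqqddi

Sliding a length-4 window over the 32 characters (29 positions):
  position 1–4: iqiq
  position 17–20: iqiq

2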